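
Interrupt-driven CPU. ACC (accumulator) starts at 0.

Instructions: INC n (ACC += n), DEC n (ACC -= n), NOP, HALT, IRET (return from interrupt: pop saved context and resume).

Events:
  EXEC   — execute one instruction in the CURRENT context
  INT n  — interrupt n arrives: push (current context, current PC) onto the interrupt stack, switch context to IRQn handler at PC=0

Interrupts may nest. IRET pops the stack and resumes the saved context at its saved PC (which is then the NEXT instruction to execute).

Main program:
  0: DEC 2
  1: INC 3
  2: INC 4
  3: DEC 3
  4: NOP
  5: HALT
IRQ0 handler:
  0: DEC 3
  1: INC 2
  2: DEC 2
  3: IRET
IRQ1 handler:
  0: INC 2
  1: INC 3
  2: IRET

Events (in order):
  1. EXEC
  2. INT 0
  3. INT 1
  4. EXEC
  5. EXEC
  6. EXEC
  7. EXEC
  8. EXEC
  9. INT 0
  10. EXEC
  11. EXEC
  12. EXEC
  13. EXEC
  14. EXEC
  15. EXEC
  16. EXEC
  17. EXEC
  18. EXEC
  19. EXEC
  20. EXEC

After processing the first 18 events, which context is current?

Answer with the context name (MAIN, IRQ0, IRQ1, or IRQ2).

Event 1 (EXEC): [MAIN] PC=0: DEC 2 -> ACC=-2
Event 2 (INT 0): INT 0 arrives: push (MAIN, PC=1), enter IRQ0 at PC=0 (depth now 1)
Event 3 (INT 1): INT 1 arrives: push (IRQ0, PC=0), enter IRQ1 at PC=0 (depth now 2)
Event 4 (EXEC): [IRQ1] PC=0: INC 2 -> ACC=0
Event 5 (EXEC): [IRQ1] PC=1: INC 3 -> ACC=3
Event 6 (EXEC): [IRQ1] PC=2: IRET -> resume IRQ0 at PC=0 (depth now 1)
Event 7 (EXEC): [IRQ0] PC=0: DEC 3 -> ACC=0
Event 8 (EXEC): [IRQ0] PC=1: INC 2 -> ACC=2
Event 9 (INT 0): INT 0 arrives: push (IRQ0, PC=2), enter IRQ0 at PC=0 (depth now 2)
Event 10 (EXEC): [IRQ0] PC=0: DEC 3 -> ACC=-1
Event 11 (EXEC): [IRQ0] PC=1: INC 2 -> ACC=1
Event 12 (EXEC): [IRQ0] PC=2: DEC 2 -> ACC=-1
Event 13 (EXEC): [IRQ0] PC=3: IRET -> resume IRQ0 at PC=2 (depth now 1)
Event 14 (EXEC): [IRQ0] PC=2: DEC 2 -> ACC=-3
Event 15 (EXEC): [IRQ0] PC=3: IRET -> resume MAIN at PC=1 (depth now 0)
Event 16 (EXEC): [MAIN] PC=1: INC 3 -> ACC=0
Event 17 (EXEC): [MAIN] PC=2: INC 4 -> ACC=4
Event 18 (EXEC): [MAIN] PC=3: DEC 3 -> ACC=1

Answer: MAIN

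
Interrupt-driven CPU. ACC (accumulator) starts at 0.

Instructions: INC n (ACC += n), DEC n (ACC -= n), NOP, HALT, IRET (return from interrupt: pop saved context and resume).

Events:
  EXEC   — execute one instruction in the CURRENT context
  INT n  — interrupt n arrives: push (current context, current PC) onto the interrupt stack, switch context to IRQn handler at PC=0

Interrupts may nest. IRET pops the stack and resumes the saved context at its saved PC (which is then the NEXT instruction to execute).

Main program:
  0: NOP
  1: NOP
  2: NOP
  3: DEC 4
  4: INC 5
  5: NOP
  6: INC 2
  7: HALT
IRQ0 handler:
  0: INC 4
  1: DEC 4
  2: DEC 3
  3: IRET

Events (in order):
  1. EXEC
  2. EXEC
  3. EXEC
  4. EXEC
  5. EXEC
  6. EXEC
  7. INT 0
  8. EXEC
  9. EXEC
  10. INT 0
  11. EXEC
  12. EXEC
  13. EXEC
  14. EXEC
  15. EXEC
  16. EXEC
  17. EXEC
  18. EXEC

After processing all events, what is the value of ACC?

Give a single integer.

Answer: -3

Derivation:
Event 1 (EXEC): [MAIN] PC=0: NOP
Event 2 (EXEC): [MAIN] PC=1: NOP
Event 3 (EXEC): [MAIN] PC=2: NOP
Event 4 (EXEC): [MAIN] PC=3: DEC 4 -> ACC=-4
Event 5 (EXEC): [MAIN] PC=4: INC 5 -> ACC=1
Event 6 (EXEC): [MAIN] PC=5: NOP
Event 7 (INT 0): INT 0 arrives: push (MAIN, PC=6), enter IRQ0 at PC=0 (depth now 1)
Event 8 (EXEC): [IRQ0] PC=0: INC 4 -> ACC=5
Event 9 (EXEC): [IRQ0] PC=1: DEC 4 -> ACC=1
Event 10 (INT 0): INT 0 arrives: push (IRQ0, PC=2), enter IRQ0 at PC=0 (depth now 2)
Event 11 (EXEC): [IRQ0] PC=0: INC 4 -> ACC=5
Event 12 (EXEC): [IRQ0] PC=1: DEC 4 -> ACC=1
Event 13 (EXEC): [IRQ0] PC=2: DEC 3 -> ACC=-2
Event 14 (EXEC): [IRQ0] PC=3: IRET -> resume IRQ0 at PC=2 (depth now 1)
Event 15 (EXEC): [IRQ0] PC=2: DEC 3 -> ACC=-5
Event 16 (EXEC): [IRQ0] PC=3: IRET -> resume MAIN at PC=6 (depth now 0)
Event 17 (EXEC): [MAIN] PC=6: INC 2 -> ACC=-3
Event 18 (EXEC): [MAIN] PC=7: HALT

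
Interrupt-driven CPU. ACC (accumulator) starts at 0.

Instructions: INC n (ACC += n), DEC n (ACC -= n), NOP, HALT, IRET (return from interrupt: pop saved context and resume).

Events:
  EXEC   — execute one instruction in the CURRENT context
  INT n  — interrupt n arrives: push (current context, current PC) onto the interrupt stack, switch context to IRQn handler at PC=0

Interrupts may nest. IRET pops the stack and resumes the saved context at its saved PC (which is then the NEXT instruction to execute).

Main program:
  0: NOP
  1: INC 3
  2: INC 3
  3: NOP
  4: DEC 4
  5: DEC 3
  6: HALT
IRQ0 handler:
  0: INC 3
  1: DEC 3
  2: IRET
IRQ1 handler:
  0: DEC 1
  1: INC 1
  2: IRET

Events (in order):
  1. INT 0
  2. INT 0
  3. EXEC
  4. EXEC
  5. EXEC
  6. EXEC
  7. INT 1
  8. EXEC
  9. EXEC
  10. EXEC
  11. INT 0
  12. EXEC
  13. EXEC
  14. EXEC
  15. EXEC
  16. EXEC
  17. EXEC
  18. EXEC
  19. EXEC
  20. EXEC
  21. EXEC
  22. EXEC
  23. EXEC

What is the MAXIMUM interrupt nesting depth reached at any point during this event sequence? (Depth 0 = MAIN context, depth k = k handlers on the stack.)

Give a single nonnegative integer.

Event 1 (INT 0): INT 0 arrives: push (MAIN, PC=0), enter IRQ0 at PC=0 (depth now 1) [depth=1]
Event 2 (INT 0): INT 0 arrives: push (IRQ0, PC=0), enter IRQ0 at PC=0 (depth now 2) [depth=2]
Event 3 (EXEC): [IRQ0] PC=0: INC 3 -> ACC=3 [depth=2]
Event 4 (EXEC): [IRQ0] PC=1: DEC 3 -> ACC=0 [depth=2]
Event 5 (EXEC): [IRQ0] PC=2: IRET -> resume IRQ0 at PC=0 (depth now 1) [depth=1]
Event 6 (EXEC): [IRQ0] PC=0: INC 3 -> ACC=3 [depth=1]
Event 7 (INT 1): INT 1 arrives: push (IRQ0, PC=1), enter IRQ1 at PC=0 (depth now 2) [depth=2]
Event 8 (EXEC): [IRQ1] PC=0: DEC 1 -> ACC=2 [depth=2]
Event 9 (EXEC): [IRQ1] PC=1: INC 1 -> ACC=3 [depth=2]
Event 10 (EXEC): [IRQ1] PC=2: IRET -> resume IRQ0 at PC=1 (depth now 1) [depth=1]
Event 11 (INT 0): INT 0 arrives: push (IRQ0, PC=1), enter IRQ0 at PC=0 (depth now 2) [depth=2]
Event 12 (EXEC): [IRQ0] PC=0: INC 3 -> ACC=6 [depth=2]
Event 13 (EXEC): [IRQ0] PC=1: DEC 3 -> ACC=3 [depth=2]
Event 14 (EXEC): [IRQ0] PC=2: IRET -> resume IRQ0 at PC=1 (depth now 1) [depth=1]
Event 15 (EXEC): [IRQ0] PC=1: DEC 3 -> ACC=0 [depth=1]
Event 16 (EXEC): [IRQ0] PC=2: IRET -> resume MAIN at PC=0 (depth now 0) [depth=0]
Event 17 (EXEC): [MAIN] PC=0: NOP [depth=0]
Event 18 (EXEC): [MAIN] PC=1: INC 3 -> ACC=3 [depth=0]
Event 19 (EXEC): [MAIN] PC=2: INC 3 -> ACC=6 [depth=0]
Event 20 (EXEC): [MAIN] PC=3: NOP [depth=0]
Event 21 (EXEC): [MAIN] PC=4: DEC 4 -> ACC=2 [depth=0]
Event 22 (EXEC): [MAIN] PC=5: DEC 3 -> ACC=-1 [depth=0]
Event 23 (EXEC): [MAIN] PC=6: HALT [depth=0]
Max depth observed: 2

Answer: 2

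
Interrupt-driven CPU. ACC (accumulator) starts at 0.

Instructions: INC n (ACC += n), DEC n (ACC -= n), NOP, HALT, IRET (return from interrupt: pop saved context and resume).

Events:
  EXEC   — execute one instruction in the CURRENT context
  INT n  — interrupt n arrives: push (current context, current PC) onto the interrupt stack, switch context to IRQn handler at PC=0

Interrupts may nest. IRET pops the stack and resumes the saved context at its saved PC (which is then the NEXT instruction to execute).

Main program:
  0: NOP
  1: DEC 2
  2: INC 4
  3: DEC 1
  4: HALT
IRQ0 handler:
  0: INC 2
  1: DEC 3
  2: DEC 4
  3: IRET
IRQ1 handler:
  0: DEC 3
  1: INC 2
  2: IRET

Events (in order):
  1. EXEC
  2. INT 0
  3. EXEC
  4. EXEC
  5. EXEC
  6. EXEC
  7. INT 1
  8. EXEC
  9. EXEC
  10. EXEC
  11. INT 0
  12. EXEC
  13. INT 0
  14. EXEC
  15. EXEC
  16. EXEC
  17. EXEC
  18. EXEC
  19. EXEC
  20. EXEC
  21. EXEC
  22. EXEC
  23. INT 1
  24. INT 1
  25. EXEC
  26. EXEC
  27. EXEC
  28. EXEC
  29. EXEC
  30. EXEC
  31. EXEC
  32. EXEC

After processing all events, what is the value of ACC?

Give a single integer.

Event 1 (EXEC): [MAIN] PC=0: NOP
Event 2 (INT 0): INT 0 arrives: push (MAIN, PC=1), enter IRQ0 at PC=0 (depth now 1)
Event 3 (EXEC): [IRQ0] PC=0: INC 2 -> ACC=2
Event 4 (EXEC): [IRQ0] PC=1: DEC 3 -> ACC=-1
Event 5 (EXEC): [IRQ0] PC=2: DEC 4 -> ACC=-5
Event 6 (EXEC): [IRQ0] PC=3: IRET -> resume MAIN at PC=1 (depth now 0)
Event 7 (INT 1): INT 1 arrives: push (MAIN, PC=1), enter IRQ1 at PC=0 (depth now 1)
Event 8 (EXEC): [IRQ1] PC=0: DEC 3 -> ACC=-8
Event 9 (EXEC): [IRQ1] PC=1: INC 2 -> ACC=-6
Event 10 (EXEC): [IRQ1] PC=2: IRET -> resume MAIN at PC=1 (depth now 0)
Event 11 (INT 0): INT 0 arrives: push (MAIN, PC=1), enter IRQ0 at PC=0 (depth now 1)
Event 12 (EXEC): [IRQ0] PC=0: INC 2 -> ACC=-4
Event 13 (INT 0): INT 0 arrives: push (IRQ0, PC=1), enter IRQ0 at PC=0 (depth now 2)
Event 14 (EXEC): [IRQ0] PC=0: INC 2 -> ACC=-2
Event 15 (EXEC): [IRQ0] PC=1: DEC 3 -> ACC=-5
Event 16 (EXEC): [IRQ0] PC=2: DEC 4 -> ACC=-9
Event 17 (EXEC): [IRQ0] PC=3: IRET -> resume IRQ0 at PC=1 (depth now 1)
Event 18 (EXEC): [IRQ0] PC=1: DEC 3 -> ACC=-12
Event 19 (EXEC): [IRQ0] PC=2: DEC 4 -> ACC=-16
Event 20 (EXEC): [IRQ0] PC=3: IRET -> resume MAIN at PC=1 (depth now 0)
Event 21 (EXEC): [MAIN] PC=1: DEC 2 -> ACC=-18
Event 22 (EXEC): [MAIN] PC=2: INC 4 -> ACC=-14
Event 23 (INT 1): INT 1 arrives: push (MAIN, PC=3), enter IRQ1 at PC=0 (depth now 1)
Event 24 (INT 1): INT 1 arrives: push (IRQ1, PC=0), enter IRQ1 at PC=0 (depth now 2)
Event 25 (EXEC): [IRQ1] PC=0: DEC 3 -> ACC=-17
Event 26 (EXEC): [IRQ1] PC=1: INC 2 -> ACC=-15
Event 27 (EXEC): [IRQ1] PC=2: IRET -> resume IRQ1 at PC=0 (depth now 1)
Event 28 (EXEC): [IRQ1] PC=0: DEC 3 -> ACC=-18
Event 29 (EXEC): [IRQ1] PC=1: INC 2 -> ACC=-16
Event 30 (EXEC): [IRQ1] PC=2: IRET -> resume MAIN at PC=3 (depth now 0)
Event 31 (EXEC): [MAIN] PC=3: DEC 1 -> ACC=-17
Event 32 (EXEC): [MAIN] PC=4: HALT

Answer: -17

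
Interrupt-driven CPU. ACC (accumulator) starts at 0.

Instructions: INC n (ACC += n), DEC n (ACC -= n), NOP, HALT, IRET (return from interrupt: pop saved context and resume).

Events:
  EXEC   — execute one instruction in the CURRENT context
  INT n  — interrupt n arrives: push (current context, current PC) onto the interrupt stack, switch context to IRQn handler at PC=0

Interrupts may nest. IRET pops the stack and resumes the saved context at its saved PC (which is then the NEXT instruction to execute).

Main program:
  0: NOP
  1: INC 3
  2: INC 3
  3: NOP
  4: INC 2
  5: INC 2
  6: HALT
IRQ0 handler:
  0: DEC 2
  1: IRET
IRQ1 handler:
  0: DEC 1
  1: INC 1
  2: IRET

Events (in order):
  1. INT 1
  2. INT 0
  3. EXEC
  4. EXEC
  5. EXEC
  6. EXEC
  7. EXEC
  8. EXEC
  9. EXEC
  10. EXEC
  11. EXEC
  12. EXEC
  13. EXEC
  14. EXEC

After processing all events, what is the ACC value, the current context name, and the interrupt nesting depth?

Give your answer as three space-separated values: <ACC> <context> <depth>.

Answer: 8 MAIN 0

Derivation:
Event 1 (INT 1): INT 1 arrives: push (MAIN, PC=0), enter IRQ1 at PC=0 (depth now 1)
Event 2 (INT 0): INT 0 arrives: push (IRQ1, PC=0), enter IRQ0 at PC=0 (depth now 2)
Event 3 (EXEC): [IRQ0] PC=0: DEC 2 -> ACC=-2
Event 4 (EXEC): [IRQ0] PC=1: IRET -> resume IRQ1 at PC=0 (depth now 1)
Event 5 (EXEC): [IRQ1] PC=0: DEC 1 -> ACC=-3
Event 6 (EXEC): [IRQ1] PC=1: INC 1 -> ACC=-2
Event 7 (EXEC): [IRQ1] PC=2: IRET -> resume MAIN at PC=0 (depth now 0)
Event 8 (EXEC): [MAIN] PC=0: NOP
Event 9 (EXEC): [MAIN] PC=1: INC 3 -> ACC=1
Event 10 (EXEC): [MAIN] PC=2: INC 3 -> ACC=4
Event 11 (EXEC): [MAIN] PC=3: NOP
Event 12 (EXEC): [MAIN] PC=4: INC 2 -> ACC=6
Event 13 (EXEC): [MAIN] PC=5: INC 2 -> ACC=8
Event 14 (EXEC): [MAIN] PC=6: HALT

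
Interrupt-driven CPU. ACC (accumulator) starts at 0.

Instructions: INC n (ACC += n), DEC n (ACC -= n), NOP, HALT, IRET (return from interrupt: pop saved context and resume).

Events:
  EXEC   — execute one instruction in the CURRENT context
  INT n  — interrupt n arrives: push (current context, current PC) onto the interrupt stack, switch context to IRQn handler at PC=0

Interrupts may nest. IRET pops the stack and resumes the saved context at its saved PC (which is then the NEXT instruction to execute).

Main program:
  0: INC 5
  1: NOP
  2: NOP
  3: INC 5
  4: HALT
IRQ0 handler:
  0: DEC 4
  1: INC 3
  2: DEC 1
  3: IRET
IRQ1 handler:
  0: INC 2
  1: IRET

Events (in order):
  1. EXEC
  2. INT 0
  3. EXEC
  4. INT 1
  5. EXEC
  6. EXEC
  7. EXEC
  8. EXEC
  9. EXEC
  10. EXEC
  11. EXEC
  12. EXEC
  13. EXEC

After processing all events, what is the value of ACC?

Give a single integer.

Event 1 (EXEC): [MAIN] PC=0: INC 5 -> ACC=5
Event 2 (INT 0): INT 0 arrives: push (MAIN, PC=1), enter IRQ0 at PC=0 (depth now 1)
Event 3 (EXEC): [IRQ0] PC=0: DEC 4 -> ACC=1
Event 4 (INT 1): INT 1 arrives: push (IRQ0, PC=1), enter IRQ1 at PC=0 (depth now 2)
Event 5 (EXEC): [IRQ1] PC=0: INC 2 -> ACC=3
Event 6 (EXEC): [IRQ1] PC=1: IRET -> resume IRQ0 at PC=1 (depth now 1)
Event 7 (EXEC): [IRQ0] PC=1: INC 3 -> ACC=6
Event 8 (EXEC): [IRQ0] PC=2: DEC 1 -> ACC=5
Event 9 (EXEC): [IRQ0] PC=3: IRET -> resume MAIN at PC=1 (depth now 0)
Event 10 (EXEC): [MAIN] PC=1: NOP
Event 11 (EXEC): [MAIN] PC=2: NOP
Event 12 (EXEC): [MAIN] PC=3: INC 5 -> ACC=10
Event 13 (EXEC): [MAIN] PC=4: HALT

Answer: 10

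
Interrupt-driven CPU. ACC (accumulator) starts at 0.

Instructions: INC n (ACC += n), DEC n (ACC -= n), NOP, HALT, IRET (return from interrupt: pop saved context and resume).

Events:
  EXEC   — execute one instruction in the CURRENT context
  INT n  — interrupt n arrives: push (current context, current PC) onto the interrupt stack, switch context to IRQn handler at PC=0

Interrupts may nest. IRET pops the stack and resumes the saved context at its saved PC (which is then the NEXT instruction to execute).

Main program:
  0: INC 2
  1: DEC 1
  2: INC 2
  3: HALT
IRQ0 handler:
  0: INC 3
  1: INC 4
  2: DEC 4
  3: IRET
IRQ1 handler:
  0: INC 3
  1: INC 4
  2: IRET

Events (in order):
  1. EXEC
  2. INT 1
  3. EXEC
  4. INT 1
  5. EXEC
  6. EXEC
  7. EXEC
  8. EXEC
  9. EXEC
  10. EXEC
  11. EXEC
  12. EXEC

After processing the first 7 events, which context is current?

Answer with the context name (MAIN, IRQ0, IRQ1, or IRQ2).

Answer: IRQ1

Derivation:
Event 1 (EXEC): [MAIN] PC=0: INC 2 -> ACC=2
Event 2 (INT 1): INT 1 arrives: push (MAIN, PC=1), enter IRQ1 at PC=0 (depth now 1)
Event 3 (EXEC): [IRQ1] PC=0: INC 3 -> ACC=5
Event 4 (INT 1): INT 1 arrives: push (IRQ1, PC=1), enter IRQ1 at PC=0 (depth now 2)
Event 5 (EXEC): [IRQ1] PC=0: INC 3 -> ACC=8
Event 6 (EXEC): [IRQ1] PC=1: INC 4 -> ACC=12
Event 7 (EXEC): [IRQ1] PC=2: IRET -> resume IRQ1 at PC=1 (depth now 1)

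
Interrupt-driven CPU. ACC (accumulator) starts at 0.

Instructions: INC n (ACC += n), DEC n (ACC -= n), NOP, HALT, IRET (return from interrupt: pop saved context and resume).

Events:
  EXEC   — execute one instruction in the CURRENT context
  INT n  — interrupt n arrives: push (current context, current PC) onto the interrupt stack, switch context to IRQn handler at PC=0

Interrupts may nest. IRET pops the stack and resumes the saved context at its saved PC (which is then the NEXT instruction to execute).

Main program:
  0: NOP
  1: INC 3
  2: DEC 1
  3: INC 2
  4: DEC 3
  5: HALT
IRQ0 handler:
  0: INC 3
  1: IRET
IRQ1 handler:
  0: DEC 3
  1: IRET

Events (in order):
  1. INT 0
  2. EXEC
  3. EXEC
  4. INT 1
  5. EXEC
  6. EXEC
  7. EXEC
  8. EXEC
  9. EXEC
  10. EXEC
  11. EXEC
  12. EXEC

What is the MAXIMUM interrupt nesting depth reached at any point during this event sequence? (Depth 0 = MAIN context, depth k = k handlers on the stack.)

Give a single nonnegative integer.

Event 1 (INT 0): INT 0 arrives: push (MAIN, PC=0), enter IRQ0 at PC=0 (depth now 1) [depth=1]
Event 2 (EXEC): [IRQ0] PC=0: INC 3 -> ACC=3 [depth=1]
Event 3 (EXEC): [IRQ0] PC=1: IRET -> resume MAIN at PC=0 (depth now 0) [depth=0]
Event 4 (INT 1): INT 1 arrives: push (MAIN, PC=0), enter IRQ1 at PC=0 (depth now 1) [depth=1]
Event 5 (EXEC): [IRQ1] PC=0: DEC 3 -> ACC=0 [depth=1]
Event 6 (EXEC): [IRQ1] PC=1: IRET -> resume MAIN at PC=0 (depth now 0) [depth=0]
Event 7 (EXEC): [MAIN] PC=0: NOP [depth=0]
Event 8 (EXEC): [MAIN] PC=1: INC 3 -> ACC=3 [depth=0]
Event 9 (EXEC): [MAIN] PC=2: DEC 1 -> ACC=2 [depth=0]
Event 10 (EXEC): [MAIN] PC=3: INC 2 -> ACC=4 [depth=0]
Event 11 (EXEC): [MAIN] PC=4: DEC 3 -> ACC=1 [depth=0]
Event 12 (EXEC): [MAIN] PC=5: HALT [depth=0]
Max depth observed: 1

Answer: 1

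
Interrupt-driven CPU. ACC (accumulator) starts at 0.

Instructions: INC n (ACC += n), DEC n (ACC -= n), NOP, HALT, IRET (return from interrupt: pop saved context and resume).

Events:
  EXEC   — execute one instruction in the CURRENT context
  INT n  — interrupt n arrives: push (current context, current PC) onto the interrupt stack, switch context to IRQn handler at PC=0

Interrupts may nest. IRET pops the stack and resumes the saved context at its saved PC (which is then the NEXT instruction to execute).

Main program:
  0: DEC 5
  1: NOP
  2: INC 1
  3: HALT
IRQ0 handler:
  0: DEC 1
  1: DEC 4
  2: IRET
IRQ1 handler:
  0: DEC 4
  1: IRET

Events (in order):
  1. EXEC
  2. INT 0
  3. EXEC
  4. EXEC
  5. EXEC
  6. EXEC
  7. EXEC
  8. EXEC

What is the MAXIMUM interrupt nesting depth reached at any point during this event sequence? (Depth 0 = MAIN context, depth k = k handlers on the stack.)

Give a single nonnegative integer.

Event 1 (EXEC): [MAIN] PC=0: DEC 5 -> ACC=-5 [depth=0]
Event 2 (INT 0): INT 0 arrives: push (MAIN, PC=1), enter IRQ0 at PC=0 (depth now 1) [depth=1]
Event 3 (EXEC): [IRQ0] PC=0: DEC 1 -> ACC=-6 [depth=1]
Event 4 (EXEC): [IRQ0] PC=1: DEC 4 -> ACC=-10 [depth=1]
Event 5 (EXEC): [IRQ0] PC=2: IRET -> resume MAIN at PC=1 (depth now 0) [depth=0]
Event 6 (EXEC): [MAIN] PC=1: NOP [depth=0]
Event 7 (EXEC): [MAIN] PC=2: INC 1 -> ACC=-9 [depth=0]
Event 8 (EXEC): [MAIN] PC=3: HALT [depth=0]
Max depth observed: 1

Answer: 1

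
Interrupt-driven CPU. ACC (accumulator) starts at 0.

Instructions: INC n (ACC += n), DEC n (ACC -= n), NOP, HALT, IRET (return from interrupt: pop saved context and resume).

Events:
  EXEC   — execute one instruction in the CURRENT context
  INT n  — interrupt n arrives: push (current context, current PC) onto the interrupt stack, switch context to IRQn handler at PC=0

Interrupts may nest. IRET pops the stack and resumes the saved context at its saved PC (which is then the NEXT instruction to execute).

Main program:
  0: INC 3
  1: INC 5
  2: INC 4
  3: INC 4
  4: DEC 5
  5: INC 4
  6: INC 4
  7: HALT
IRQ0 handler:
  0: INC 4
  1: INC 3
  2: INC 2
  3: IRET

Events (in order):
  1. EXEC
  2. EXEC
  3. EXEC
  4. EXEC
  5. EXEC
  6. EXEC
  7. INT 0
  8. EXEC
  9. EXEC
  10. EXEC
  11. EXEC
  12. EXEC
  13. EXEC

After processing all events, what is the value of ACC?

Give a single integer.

Event 1 (EXEC): [MAIN] PC=0: INC 3 -> ACC=3
Event 2 (EXEC): [MAIN] PC=1: INC 5 -> ACC=8
Event 3 (EXEC): [MAIN] PC=2: INC 4 -> ACC=12
Event 4 (EXEC): [MAIN] PC=3: INC 4 -> ACC=16
Event 5 (EXEC): [MAIN] PC=4: DEC 5 -> ACC=11
Event 6 (EXEC): [MAIN] PC=5: INC 4 -> ACC=15
Event 7 (INT 0): INT 0 arrives: push (MAIN, PC=6), enter IRQ0 at PC=0 (depth now 1)
Event 8 (EXEC): [IRQ0] PC=0: INC 4 -> ACC=19
Event 9 (EXEC): [IRQ0] PC=1: INC 3 -> ACC=22
Event 10 (EXEC): [IRQ0] PC=2: INC 2 -> ACC=24
Event 11 (EXEC): [IRQ0] PC=3: IRET -> resume MAIN at PC=6 (depth now 0)
Event 12 (EXEC): [MAIN] PC=6: INC 4 -> ACC=28
Event 13 (EXEC): [MAIN] PC=7: HALT

Answer: 28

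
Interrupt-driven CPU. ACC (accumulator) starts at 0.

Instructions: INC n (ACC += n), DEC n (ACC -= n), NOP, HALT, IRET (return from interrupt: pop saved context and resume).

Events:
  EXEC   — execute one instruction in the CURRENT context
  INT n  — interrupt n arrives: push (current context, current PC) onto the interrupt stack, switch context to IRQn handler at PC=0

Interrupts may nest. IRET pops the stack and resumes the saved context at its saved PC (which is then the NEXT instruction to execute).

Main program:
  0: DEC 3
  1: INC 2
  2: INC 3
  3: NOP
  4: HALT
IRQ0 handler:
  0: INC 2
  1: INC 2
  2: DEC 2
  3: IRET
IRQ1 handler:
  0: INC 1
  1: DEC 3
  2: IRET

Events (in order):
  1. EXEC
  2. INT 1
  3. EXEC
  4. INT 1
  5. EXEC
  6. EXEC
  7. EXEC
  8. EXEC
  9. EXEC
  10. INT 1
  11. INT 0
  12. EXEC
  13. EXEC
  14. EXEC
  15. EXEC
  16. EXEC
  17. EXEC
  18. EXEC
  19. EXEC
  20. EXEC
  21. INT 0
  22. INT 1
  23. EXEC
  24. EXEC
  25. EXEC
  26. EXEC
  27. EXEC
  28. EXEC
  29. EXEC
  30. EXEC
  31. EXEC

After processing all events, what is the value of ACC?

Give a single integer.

Answer: -2

Derivation:
Event 1 (EXEC): [MAIN] PC=0: DEC 3 -> ACC=-3
Event 2 (INT 1): INT 1 arrives: push (MAIN, PC=1), enter IRQ1 at PC=0 (depth now 1)
Event 3 (EXEC): [IRQ1] PC=0: INC 1 -> ACC=-2
Event 4 (INT 1): INT 1 arrives: push (IRQ1, PC=1), enter IRQ1 at PC=0 (depth now 2)
Event 5 (EXEC): [IRQ1] PC=0: INC 1 -> ACC=-1
Event 6 (EXEC): [IRQ1] PC=1: DEC 3 -> ACC=-4
Event 7 (EXEC): [IRQ1] PC=2: IRET -> resume IRQ1 at PC=1 (depth now 1)
Event 8 (EXEC): [IRQ1] PC=1: DEC 3 -> ACC=-7
Event 9 (EXEC): [IRQ1] PC=2: IRET -> resume MAIN at PC=1 (depth now 0)
Event 10 (INT 1): INT 1 arrives: push (MAIN, PC=1), enter IRQ1 at PC=0 (depth now 1)
Event 11 (INT 0): INT 0 arrives: push (IRQ1, PC=0), enter IRQ0 at PC=0 (depth now 2)
Event 12 (EXEC): [IRQ0] PC=0: INC 2 -> ACC=-5
Event 13 (EXEC): [IRQ0] PC=1: INC 2 -> ACC=-3
Event 14 (EXEC): [IRQ0] PC=2: DEC 2 -> ACC=-5
Event 15 (EXEC): [IRQ0] PC=3: IRET -> resume IRQ1 at PC=0 (depth now 1)
Event 16 (EXEC): [IRQ1] PC=0: INC 1 -> ACC=-4
Event 17 (EXEC): [IRQ1] PC=1: DEC 3 -> ACC=-7
Event 18 (EXEC): [IRQ1] PC=2: IRET -> resume MAIN at PC=1 (depth now 0)
Event 19 (EXEC): [MAIN] PC=1: INC 2 -> ACC=-5
Event 20 (EXEC): [MAIN] PC=2: INC 3 -> ACC=-2
Event 21 (INT 0): INT 0 arrives: push (MAIN, PC=3), enter IRQ0 at PC=0 (depth now 1)
Event 22 (INT 1): INT 1 arrives: push (IRQ0, PC=0), enter IRQ1 at PC=0 (depth now 2)
Event 23 (EXEC): [IRQ1] PC=0: INC 1 -> ACC=-1
Event 24 (EXEC): [IRQ1] PC=1: DEC 3 -> ACC=-4
Event 25 (EXEC): [IRQ1] PC=2: IRET -> resume IRQ0 at PC=0 (depth now 1)
Event 26 (EXEC): [IRQ0] PC=0: INC 2 -> ACC=-2
Event 27 (EXEC): [IRQ0] PC=1: INC 2 -> ACC=0
Event 28 (EXEC): [IRQ0] PC=2: DEC 2 -> ACC=-2
Event 29 (EXEC): [IRQ0] PC=3: IRET -> resume MAIN at PC=3 (depth now 0)
Event 30 (EXEC): [MAIN] PC=3: NOP
Event 31 (EXEC): [MAIN] PC=4: HALT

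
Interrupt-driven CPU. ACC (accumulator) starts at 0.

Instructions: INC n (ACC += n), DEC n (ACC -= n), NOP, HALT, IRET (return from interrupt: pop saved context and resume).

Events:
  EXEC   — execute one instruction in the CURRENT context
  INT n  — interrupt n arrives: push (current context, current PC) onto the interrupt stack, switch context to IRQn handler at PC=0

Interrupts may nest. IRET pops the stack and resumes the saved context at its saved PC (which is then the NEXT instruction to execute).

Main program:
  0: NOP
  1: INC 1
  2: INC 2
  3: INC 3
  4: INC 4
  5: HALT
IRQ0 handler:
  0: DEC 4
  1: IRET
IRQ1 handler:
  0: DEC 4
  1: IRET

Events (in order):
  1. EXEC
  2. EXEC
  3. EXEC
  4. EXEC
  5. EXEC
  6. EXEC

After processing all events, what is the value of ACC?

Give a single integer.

Answer: 10

Derivation:
Event 1 (EXEC): [MAIN] PC=0: NOP
Event 2 (EXEC): [MAIN] PC=1: INC 1 -> ACC=1
Event 3 (EXEC): [MAIN] PC=2: INC 2 -> ACC=3
Event 4 (EXEC): [MAIN] PC=3: INC 3 -> ACC=6
Event 5 (EXEC): [MAIN] PC=4: INC 4 -> ACC=10
Event 6 (EXEC): [MAIN] PC=5: HALT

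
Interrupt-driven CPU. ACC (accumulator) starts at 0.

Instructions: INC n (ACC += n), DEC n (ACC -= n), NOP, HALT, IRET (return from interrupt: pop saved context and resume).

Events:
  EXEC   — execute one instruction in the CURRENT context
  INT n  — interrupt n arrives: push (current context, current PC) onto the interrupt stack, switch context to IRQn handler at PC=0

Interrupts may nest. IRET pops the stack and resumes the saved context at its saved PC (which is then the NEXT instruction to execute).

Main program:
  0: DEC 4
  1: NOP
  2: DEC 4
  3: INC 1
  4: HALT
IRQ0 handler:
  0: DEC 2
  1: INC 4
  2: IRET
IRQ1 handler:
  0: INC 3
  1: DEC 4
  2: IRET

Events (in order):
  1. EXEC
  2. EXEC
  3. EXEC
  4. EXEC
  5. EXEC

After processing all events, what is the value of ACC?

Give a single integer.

Answer: -7

Derivation:
Event 1 (EXEC): [MAIN] PC=0: DEC 4 -> ACC=-4
Event 2 (EXEC): [MAIN] PC=1: NOP
Event 3 (EXEC): [MAIN] PC=2: DEC 4 -> ACC=-8
Event 4 (EXEC): [MAIN] PC=3: INC 1 -> ACC=-7
Event 5 (EXEC): [MAIN] PC=4: HALT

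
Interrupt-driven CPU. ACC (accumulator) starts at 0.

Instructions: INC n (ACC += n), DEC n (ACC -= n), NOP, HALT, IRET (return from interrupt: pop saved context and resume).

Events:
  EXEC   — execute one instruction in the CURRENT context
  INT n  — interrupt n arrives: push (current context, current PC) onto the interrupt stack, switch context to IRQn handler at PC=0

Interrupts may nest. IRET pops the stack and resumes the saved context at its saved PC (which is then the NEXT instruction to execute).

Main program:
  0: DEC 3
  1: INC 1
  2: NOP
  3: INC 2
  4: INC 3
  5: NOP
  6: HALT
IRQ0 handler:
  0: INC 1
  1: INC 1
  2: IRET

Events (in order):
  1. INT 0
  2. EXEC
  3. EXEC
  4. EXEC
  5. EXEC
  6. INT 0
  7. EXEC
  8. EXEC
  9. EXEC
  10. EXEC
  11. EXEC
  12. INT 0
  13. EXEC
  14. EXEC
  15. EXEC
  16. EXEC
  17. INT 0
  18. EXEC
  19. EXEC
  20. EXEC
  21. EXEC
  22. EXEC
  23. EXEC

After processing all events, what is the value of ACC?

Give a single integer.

Answer: 11

Derivation:
Event 1 (INT 0): INT 0 arrives: push (MAIN, PC=0), enter IRQ0 at PC=0 (depth now 1)
Event 2 (EXEC): [IRQ0] PC=0: INC 1 -> ACC=1
Event 3 (EXEC): [IRQ0] PC=1: INC 1 -> ACC=2
Event 4 (EXEC): [IRQ0] PC=2: IRET -> resume MAIN at PC=0 (depth now 0)
Event 5 (EXEC): [MAIN] PC=0: DEC 3 -> ACC=-1
Event 6 (INT 0): INT 0 arrives: push (MAIN, PC=1), enter IRQ0 at PC=0 (depth now 1)
Event 7 (EXEC): [IRQ0] PC=0: INC 1 -> ACC=0
Event 8 (EXEC): [IRQ0] PC=1: INC 1 -> ACC=1
Event 9 (EXEC): [IRQ0] PC=2: IRET -> resume MAIN at PC=1 (depth now 0)
Event 10 (EXEC): [MAIN] PC=1: INC 1 -> ACC=2
Event 11 (EXEC): [MAIN] PC=2: NOP
Event 12 (INT 0): INT 0 arrives: push (MAIN, PC=3), enter IRQ0 at PC=0 (depth now 1)
Event 13 (EXEC): [IRQ0] PC=0: INC 1 -> ACC=3
Event 14 (EXEC): [IRQ0] PC=1: INC 1 -> ACC=4
Event 15 (EXEC): [IRQ0] PC=2: IRET -> resume MAIN at PC=3 (depth now 0)
Event 16 (EXEC): [MAIN] PC=3: INC 2 -> ACC=6
Event 17 (INT 0): INT 0 arrives: push (MAIN, PC=4), enter IRQ0 at PC=0 (depth now 1)
Event 18 (EXEC): [IRQ0] PC=0: INC 1 -> ACC=7
Event 19 (EXEC): [IRQ0] PC=1: INC 1 -> ACC=8
Event 20 (EXEC): [IRQ0] PC=2: IRET -> resume MAIN at PC=4 (depth now 0)
Event 21 (EXEC): [MAIN] PC=4: INC 3 -> ACC=11
Event 22 (EXEC): [MAIN] PC=5: NOP
Event 23 (EXEC): [MAIN] PC=6: HALT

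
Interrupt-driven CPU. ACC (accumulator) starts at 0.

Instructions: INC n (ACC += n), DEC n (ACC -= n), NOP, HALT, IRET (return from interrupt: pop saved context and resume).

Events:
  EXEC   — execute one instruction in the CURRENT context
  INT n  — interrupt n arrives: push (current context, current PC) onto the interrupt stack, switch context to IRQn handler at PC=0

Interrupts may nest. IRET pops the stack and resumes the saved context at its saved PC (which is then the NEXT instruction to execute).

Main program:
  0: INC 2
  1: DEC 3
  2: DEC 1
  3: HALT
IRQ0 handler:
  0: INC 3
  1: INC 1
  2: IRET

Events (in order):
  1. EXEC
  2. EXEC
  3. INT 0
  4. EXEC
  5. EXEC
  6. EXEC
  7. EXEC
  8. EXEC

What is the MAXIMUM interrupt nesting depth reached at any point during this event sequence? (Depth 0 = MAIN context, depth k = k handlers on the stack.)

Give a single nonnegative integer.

Answer: 1

Derivation:
Event 1 (EXEC): [MAIN] PC=0: INC 2 -> ACC=2 [depth=0]
Event 2 (EXEC): [MAIN] PC=1: DEC 3 -> ACC=-1 [depth=0]
Event 3 (INT 0): INT 0 arrives: push (MAIN, PC=2), enter IRQ0 at PC=0 (depth now 1) [depth=1]
Event 4 (EXEC): [IRQ0] PC=0: INC 3 -> ACC=2 [depth=1]
Event 5 (EXEC): [IRQ0] PC=1: INC 1 -> ACC=3 [depth=1]
Event 6 (EXEC): [IRQ0] PC=2: IRET -> resume MAIN at PC=2 (depth now 0) [depth=0]
Event 7 (EXEC): [MAIN] PC=2: DEC 1 -> ACC=2 [depth=0]
Event 8 (EXEC): [MAIN] PC=3: HALT [depth=0]
Max depth observed: 1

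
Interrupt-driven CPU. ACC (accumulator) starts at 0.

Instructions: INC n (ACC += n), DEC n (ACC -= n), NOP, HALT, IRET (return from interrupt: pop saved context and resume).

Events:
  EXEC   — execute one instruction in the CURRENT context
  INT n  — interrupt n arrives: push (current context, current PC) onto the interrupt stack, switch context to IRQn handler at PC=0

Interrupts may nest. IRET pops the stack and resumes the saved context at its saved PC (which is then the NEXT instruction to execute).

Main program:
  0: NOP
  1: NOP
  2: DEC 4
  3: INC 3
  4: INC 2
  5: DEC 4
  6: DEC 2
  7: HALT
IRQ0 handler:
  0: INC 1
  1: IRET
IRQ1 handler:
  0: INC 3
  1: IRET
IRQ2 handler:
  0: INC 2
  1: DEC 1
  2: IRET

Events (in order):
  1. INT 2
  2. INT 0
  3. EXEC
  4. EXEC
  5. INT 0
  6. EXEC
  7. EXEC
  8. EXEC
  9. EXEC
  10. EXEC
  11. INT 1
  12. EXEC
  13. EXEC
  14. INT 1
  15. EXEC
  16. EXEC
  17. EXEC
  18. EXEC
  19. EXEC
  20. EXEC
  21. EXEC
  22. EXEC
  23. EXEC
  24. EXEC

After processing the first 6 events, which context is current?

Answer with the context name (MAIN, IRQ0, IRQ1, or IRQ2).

Answer: IRQ0

Derivation:
Event 1 (INT 2): INT 2 arrives: push (MAIN, PC=0), enter IRQ2 at PC=0 (depth now 1)
Event 2 (INT 0): INT 0 arrives: push (IRQ2, PC=0), enter IRQ0 at PC=0 (depth now 2)
Event 3 (EXEC): [IRQ0] PC=0: INC 1 -> ACC=1
Event 4 (EXEC): [IRQ0] PC=1: IRET -> resume IRQ2 at PC=0 (depth now 1)
Event 5 (INT 0): INT 0 arrives: push (IRQ2, PC=0), enter IRQ0 at PC=0 (depth now 2)
Event 6 (EXEC): [IRQ0] PC=0: INC 1 -> ACC=2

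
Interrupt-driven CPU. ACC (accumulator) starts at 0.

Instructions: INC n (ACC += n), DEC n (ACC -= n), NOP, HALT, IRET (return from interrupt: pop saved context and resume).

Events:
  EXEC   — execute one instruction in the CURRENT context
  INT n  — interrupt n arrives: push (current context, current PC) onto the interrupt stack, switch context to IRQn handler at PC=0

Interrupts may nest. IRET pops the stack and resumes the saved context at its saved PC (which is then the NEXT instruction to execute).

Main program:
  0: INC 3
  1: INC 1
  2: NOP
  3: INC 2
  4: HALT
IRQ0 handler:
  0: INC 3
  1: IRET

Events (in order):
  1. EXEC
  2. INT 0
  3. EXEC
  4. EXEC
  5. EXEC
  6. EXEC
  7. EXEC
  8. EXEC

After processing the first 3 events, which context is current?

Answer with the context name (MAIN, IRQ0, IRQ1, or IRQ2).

Answer: IRQ0

Derivation:
Event 1 (EXEC): [MAIN] PC=0: INC 3 -> ACC=3
Event 2 (INT 0): INT 0 arrives: push (MAIN, PC=1), enter IRQ0 at PC=0 (depth now 1)
Event 3 (EXEC): [IRQ0] PC=0: INC 3 -> ACC=6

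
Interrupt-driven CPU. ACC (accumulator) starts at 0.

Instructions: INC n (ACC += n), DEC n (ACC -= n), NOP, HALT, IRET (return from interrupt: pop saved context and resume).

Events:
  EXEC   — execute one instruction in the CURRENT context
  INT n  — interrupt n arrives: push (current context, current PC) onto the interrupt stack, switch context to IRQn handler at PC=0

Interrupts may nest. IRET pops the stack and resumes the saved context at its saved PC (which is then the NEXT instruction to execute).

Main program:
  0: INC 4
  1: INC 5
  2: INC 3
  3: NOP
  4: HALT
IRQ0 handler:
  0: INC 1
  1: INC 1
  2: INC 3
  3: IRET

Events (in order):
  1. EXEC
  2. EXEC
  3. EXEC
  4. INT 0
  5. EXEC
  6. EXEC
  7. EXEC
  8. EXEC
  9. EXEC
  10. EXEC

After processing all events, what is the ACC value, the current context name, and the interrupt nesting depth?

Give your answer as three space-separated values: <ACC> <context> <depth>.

Event 1 (EXEC): [MAIN] PC=0: INC 4 -> ACC=4
Event 2 (EXEC): [MAIN] PC=1: INC 5 -> ACC=9
Event 3 (EXEC): [MAIN] PC=2: INC 3 -> ACC=12
Event 4 (INT 0): INT 0 arrives: push (MAIN, PC=3), enter IRQ0 at PC=0 (depth now 1)
Event 5 (EXEC): [IRQ0] PC=0: INC 1 -> ACC=13
Event 6 (EXEC): [IRQ0] PC=1: INC 1 -> ACC=14
Event 7 (EXEC): [IRQ0] PC=2: INC 3 -> ACC=17
Event 8 (EXEC): [IRQ0] PC=3: IRET -> resume MAIN at PC=3 (depth now 0)
Event 9 (EXEC): [MAIN] PC=3: NOP
Event 10 (EXEC): [MAIN] PC=4: HALT

Answer: 17 MAIN 0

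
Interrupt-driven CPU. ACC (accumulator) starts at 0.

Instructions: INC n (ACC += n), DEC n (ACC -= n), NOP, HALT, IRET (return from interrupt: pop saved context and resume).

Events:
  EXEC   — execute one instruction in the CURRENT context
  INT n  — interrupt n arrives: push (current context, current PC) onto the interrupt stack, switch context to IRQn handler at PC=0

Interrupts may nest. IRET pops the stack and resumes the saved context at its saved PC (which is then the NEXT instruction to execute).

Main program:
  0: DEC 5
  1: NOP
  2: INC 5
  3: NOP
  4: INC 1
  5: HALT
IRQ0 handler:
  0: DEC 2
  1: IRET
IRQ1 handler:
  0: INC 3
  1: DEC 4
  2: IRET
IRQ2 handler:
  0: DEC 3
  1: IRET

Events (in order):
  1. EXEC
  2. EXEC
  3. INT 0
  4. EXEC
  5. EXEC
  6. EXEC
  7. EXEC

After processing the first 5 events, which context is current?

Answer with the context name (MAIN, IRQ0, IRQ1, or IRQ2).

Answer: MAIN

Derivation:
Event 1 (EXEC): [MAIN] PC=0: DEC 5 -> ACC=-5
Event 2 (EXEC): [MAIN] PC=1: NOP
Event 3 (INT 0): INT 0 arrives: push (MAIN, PC=2), enter IRQ0 at PC=0 (depth now 1)
Event 4 (EXEC): [IRQ0] PC=0: DEC 2 -> ACC=-7
Event 5 (EXEC): [IRQ0] PC=1: IRET -> resume MAIN at PC=2 (depth now 0)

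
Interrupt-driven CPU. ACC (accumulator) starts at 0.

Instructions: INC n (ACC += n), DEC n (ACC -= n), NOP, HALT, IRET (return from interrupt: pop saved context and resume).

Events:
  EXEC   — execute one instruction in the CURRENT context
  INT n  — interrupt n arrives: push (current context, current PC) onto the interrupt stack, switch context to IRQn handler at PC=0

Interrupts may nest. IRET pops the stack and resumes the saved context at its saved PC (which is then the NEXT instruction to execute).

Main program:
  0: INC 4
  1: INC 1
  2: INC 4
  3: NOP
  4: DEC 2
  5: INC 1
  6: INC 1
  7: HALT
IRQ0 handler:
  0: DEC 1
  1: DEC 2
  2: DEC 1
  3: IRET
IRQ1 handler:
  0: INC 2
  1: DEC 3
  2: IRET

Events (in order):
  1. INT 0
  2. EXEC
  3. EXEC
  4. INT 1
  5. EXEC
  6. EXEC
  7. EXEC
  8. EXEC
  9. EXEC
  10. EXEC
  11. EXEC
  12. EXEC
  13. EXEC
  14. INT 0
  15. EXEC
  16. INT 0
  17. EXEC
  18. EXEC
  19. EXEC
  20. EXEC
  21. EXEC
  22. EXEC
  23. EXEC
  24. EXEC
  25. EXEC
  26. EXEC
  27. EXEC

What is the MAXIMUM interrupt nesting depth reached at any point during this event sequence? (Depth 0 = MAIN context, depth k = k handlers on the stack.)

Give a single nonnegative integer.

Event 1 (INT 0): INT 0 arrives: push (MAIN, PC=0), enter IRQ0 at PC=0 (depth now 1) [depth=1]
Event 2 (EXEC): [IRQ0] PC=0: DEC 1 -> ACC=-1 [depth=1]
Event 3 (EXEC): [IRQ0] PC=1: DEC 2 -> ACC=-3 [depth=1]
Event 4 (INT 1): INT 1 arrives: push (IRQ0, PC=2), enter IRQ1 at PC=0 (depth now 2) [depth=2]
Event 5 (EXEC): [IRQ1] PC=0: INC 2 -> ACC=-1 [depth=2]
Event 6 (EXEC): [IRQ1] PC=1: DEC 3 -> ACC=-4 [depth=2]
Event 7 (EXEC): [IRQ1] PC=2: IRET -> resume IRQ0 at PC=2 (depth now 1) [depth=1]
Event 8 (EXEC): [IRQ0] PC=2: DEC 1 -> ACC=-5 [depth=1]
Event 9 (EXEC): [IRQ0] PC=3: IRET -> resume MAIN at PC=0 (depth now 0) [depth=0]
Event 10 (EXEC): [MAIN] PC=0: INC 4 -> ACC=-1 [depth=0]
Event 11 (EXEC): [MAIN] PC=1: INC 1 -> ACC=0 [depth=0]
Event 12 (EXEC): [MAIN] PC=2: INC 4 -> ACC=4 [depth=0]
Event 13 (EXEC): [MAIN] PC=3: NOP [depth=0]
Event 14 (INT 0): INT 0 arrives: push (MAIN, PC=4), enter IRQ0 at PC=0 (depth now 1) [depth=1]
Event 15 (EXEC): [IRQ0] PC=0: DEC 1 -> ACC=3 [depth=1]
Event 16 (INT 0): INT 0 arrives: push (IRQ0, PC=1), enter IRQ0 at PC=0 (depth now 2) [depth=2]
Event 17 (EXEC): [IRQ0] PC=0: DEC 1 -> ACC=2 [depth=2]
Event 18 (EXEC): [IRQ0] PC=1: DEC 2 -> ACC=0 [depth=2]
Event 19 (EXEC): [IRQ0] PC=2: DEC 1 -> ACC=-1 [depth=2]
Event 20 (EXEC): [IRQ0] PC=3: IRET -> resume IRQ0 at PC=1 (depth now 1) [depth=1]
Event 21 (EXEC): [IRQ0] PC=1: DEC 2 -> ACC=-3 [depth=1]
Event 22 (EXEC): [IRQ0] PC=2: DEC 1 -> ACC=-4 [depth=1]
Event 23 (EXEC): [IRQ0] PC=3: IRET -> resume MAIN at PC=4 (depth now 0) [depth=0]
Event 24 (EXEC): [MAIN] PC=4: DEC 2 -> ACC=-6 [depth=0]
Event 25 (EXEC): [MAIN] PC=5: INC 1 -> ACC=-5 [depth=0]
Event 26 (EXEC): [MAIN] PC=6: INC 1 -> ACC=-4 [depth=0]
Event 27 (EXEC): [MAIN] PC=7: HALT [depth=0]
Max depth observed: 2

Answer: 2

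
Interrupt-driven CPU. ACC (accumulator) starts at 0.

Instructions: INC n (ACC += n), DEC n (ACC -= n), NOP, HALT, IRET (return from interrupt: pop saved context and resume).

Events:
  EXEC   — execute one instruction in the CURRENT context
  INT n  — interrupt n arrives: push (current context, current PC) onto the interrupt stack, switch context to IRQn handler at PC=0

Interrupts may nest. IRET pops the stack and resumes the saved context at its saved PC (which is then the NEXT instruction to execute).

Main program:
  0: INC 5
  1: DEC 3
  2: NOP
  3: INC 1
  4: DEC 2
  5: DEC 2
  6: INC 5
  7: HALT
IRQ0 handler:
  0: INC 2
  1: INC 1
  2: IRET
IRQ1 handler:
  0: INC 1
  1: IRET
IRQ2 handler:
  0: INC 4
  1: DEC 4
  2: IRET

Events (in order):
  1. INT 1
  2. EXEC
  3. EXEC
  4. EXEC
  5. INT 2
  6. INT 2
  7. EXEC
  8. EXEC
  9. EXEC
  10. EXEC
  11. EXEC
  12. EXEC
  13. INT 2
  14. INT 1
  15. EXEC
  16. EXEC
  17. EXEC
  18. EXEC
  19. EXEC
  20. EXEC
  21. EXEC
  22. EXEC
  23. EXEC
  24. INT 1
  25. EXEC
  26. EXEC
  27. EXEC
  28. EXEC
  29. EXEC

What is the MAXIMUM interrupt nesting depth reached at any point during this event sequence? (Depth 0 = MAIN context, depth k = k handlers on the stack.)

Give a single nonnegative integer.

Answer: 2

Derivation:
Event 1 (INT 1): INT 1 arrives: push (MAIN, PC=0), enter IRQ1 at PC=0 (depth now 1) [depth=1]
Event 2 (EXEC): [IRQ1] PC=0: INC 1 -> ACC=1 [depth=1]
Event 3 (EXEC): [IRQ1] PC=1: IRET -> resume MAIN at PC=0 (depth now 0) [depth=0]
Event 4 (EXEC): [MAIN] PC=0: INC 5 -> ACC=6 [depth=0]
Event 5 (INT 2): INT 2 arrives: push (MAIN, PC=1), enter IRQ2 at PC=0 (depth now 1) [depth=1]
Event 6 (INT 2): INT 2 arrives: push (IRQ2, PC=0), enter IRQ2 at PC=0 (depth now 2) [depth=2]
Event 7 (EXEC): [IRQ2] PC=0: INC 4 -> ACC=10 [depth=2]
Event 8 (EXEC): [IRQ2] PC=1: DEC 4 -> ACC=6 [depth=2]
Event 9 (EXEC): [IRQ2] PC=2: IRET -> resume IRQ2 at PC=0 (depth now 1) [depth=1]
Event 10 (EXEC): [IRQ2] PC=0: INC 4 -> ACC=10 [depth=1]
Event 11 (EXEC): [IRQ2] PC=1: DEC 4 -> ACC=6 [depth=1]
Event 12 (EXEC): [IRQ2] PC=2: IRET -> resume MAIN at PC=1 (depth now 0) [depth=0]
Event 13 (INT 2): INT 2 arrives: push (MAIN, PC=1), enter IRQ2 at PC=0 (depth now 1) [depth=1]
Event 14 (INT 1): INT 1 arrives: push (IRQ2, PC=0), enter IRQ1 at PC=0 (depth now 2) [depth=2]
Event 15 (EXEC): [IRQ1] PC=0: INC 1 -> ACC=7 [depth=2]
Event 16 (EXEC): [IRQ1] PC=1: IRET -> resume IRQ2 at PC=0 (depth now 1) [depth=1]
Event 17 (EXEC): [IRQ2] PC=0: INC 4 -> ACC=11 [depth=1]
Event 18 (EXEC): [IRQ2] PC=1: DEC 4 -> ACC=7 [depth=1]
Event 19 (EXEC): [IRQ2] PC=2: IRET -> resume MAIN at PC=1 (depth now 0) [depth=0]
Event 20 (EXEC): [MAIN] PC=1: DEC 3 -> ACC=4 [depth=0]
Event 21 (EXEC): [MAIN] PC=2: NOP [depth=0]
Event 22 (EXEC): [MAIN] PC=3: INC 1 -> ACC=5 [depth=0]
Event 23 (EXEC): [MAIN] PC=4: DEC 2 -> ACC=3 [depth=0]
Event 24 (INT 1): INT 1 arrives: push (MAIN, PC=5), enter IRQ1 at PC=0 (depth now 1) [depth=1]
Event 25 (EXEC): [IRQ1] PC=0: INC 1 -> ACC=4 [depth=1]
Event 26 (EXEC): [IRQ1] PC=1: IRET -> resume MAIN at PC=5 (depth now 0) [depth=0]
Event 27 (EXEC): [MAIN] PC=5: DEC 2 -> ACC=2 [depth=0]
Event 28 (EXEC): [MAIN] PC=6: INC 5 -> ACC=7 [depth=0]
Event 29 (EXEC): [MAIN] PC=7: HALT [depth=0]
Max depth observed: 2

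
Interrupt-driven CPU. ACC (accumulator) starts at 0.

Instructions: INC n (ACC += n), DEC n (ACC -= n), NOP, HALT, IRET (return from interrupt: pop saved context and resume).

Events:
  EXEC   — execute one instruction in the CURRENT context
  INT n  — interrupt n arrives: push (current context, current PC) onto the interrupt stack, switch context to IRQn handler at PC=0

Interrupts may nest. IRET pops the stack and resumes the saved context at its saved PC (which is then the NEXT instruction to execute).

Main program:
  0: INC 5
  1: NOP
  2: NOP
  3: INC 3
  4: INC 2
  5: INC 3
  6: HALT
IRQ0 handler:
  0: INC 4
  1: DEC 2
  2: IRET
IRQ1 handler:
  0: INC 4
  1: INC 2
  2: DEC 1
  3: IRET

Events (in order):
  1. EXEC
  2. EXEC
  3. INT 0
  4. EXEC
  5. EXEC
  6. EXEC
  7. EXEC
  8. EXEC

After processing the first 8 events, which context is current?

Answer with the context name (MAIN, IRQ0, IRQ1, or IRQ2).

Answer: MAIN

Derivation:
Event 1 (EXEC): [MAIN] PC=0: INC 5 -> ACC=5
Event 2 (EXEC): [MAIN] PC=1: NOP
Event 3 (INT 0): INT 0 arrives: push (MAIN, PC=2), enter IRQ0 at PC=0 (depth now 1)
Event 4 (EXEC): [IRQ0] PC=0: INC 4 -> ACC=9
Event 5 (EXEC): [IRQ0] PC=1: DEC 2 -> ACC=7
Event 6 (EXEC): [IRQ0] PC=2: IRET -> resume MAIN at PC=2 (depth now 0)
Event 7 (EXEC): [MAIN] PC=2: NOP
Event 8 (EXEC): [MAIN] PC=3: INC 3 -> ACC=10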